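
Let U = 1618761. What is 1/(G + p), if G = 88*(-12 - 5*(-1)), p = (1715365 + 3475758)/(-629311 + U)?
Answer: -141350/86330011 ≈ -0.0016373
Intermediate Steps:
p = 741589/141350 (p = (1715365 + 3475758)/(-629311 + 1618761) = 5191123/989450 = 5191123*(1/989450) = 741589/141350 ≈ 5.2465)
G = -616 (G = 88*(-12 + 5) = 88*(-7) = -616)
1/(G + p) = 1/(-616 + 741589/141350) = 1/(-86330011/141350) = -141350/86330011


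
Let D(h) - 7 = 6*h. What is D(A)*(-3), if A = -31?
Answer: 537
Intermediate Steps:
D(h) = 7 + 6*h
D(A)*(-3) = (7 + 6*(-31))*(-3) = (7 - 186)*(-3) = -179*(-3) = 537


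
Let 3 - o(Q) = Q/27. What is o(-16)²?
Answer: 9409/729 ≈ 12.907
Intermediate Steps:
o(Q) = 3 - Q/27
o(-16)² = (3 - 1/27*(-16))² = (3 + 16/27)² = (97/27)² = 9409/729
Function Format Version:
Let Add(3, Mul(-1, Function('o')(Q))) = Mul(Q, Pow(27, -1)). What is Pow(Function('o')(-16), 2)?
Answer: Rational(9409, 729) ≈ 12.907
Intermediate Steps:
Function('o')(Q) = Add(3, Mul(Rational(-1, 27), Q)) (Function('o')(Q) = Add(3, Mul(-1, Mul(Q, Pow(27, -1)))) = Add(3, Mul(-1, Mul(Q, Rational(1, 27)))) = Add(3, Mul(-1, Mul(Rational(1, 27), Q))) = Add(3, Mul(Rational(-1, 27), Q)))
Pow(Function('o')(-16), 2) = Pow(Add(3, Mul(Rational(-1, 27), -16)), 2) = Pow(Add(3, Rational(16, 27)), 2) = Pow(Rational(97, 27), 2) = Rational(9409, 729)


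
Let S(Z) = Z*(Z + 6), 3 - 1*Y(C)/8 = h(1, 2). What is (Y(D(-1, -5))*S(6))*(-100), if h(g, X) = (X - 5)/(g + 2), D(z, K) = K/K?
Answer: -230400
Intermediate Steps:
D(z, K) = 1
h(g, X) = (-5 + X)/(2 + g)
Y(C) = 32 (Y(C) = 24 - 8*(-5 + 2)/(2 + 1) = 24 - 8*(-3)/3 = 24 - 8*(-1) = 24 + 8 = 32)
S(Z) = Z*(6 + Z)
(Y(D(-1, -5))*S(6))*(-100) = (32*(6*(6 + 6)))*(-100) = (32*(6*12))*(-100) = (32*72)*(-100) = 2304*(-100) = -230400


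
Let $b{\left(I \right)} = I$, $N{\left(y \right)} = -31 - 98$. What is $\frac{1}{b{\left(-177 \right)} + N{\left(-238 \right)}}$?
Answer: $- \frac{1}{306} \approx -0.003268$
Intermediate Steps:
$N{\left(y \right)} = -129$
$\frac{1}{b{\left(-177 \right)} + N{\left(-238 \right)}} = \frac{1}{-177 - 129} = \frac{1}{-306} = - \frac{1}{306}$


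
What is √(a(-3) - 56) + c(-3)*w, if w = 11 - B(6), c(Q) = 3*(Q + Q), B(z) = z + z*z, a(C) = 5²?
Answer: 558 + I*√31 ≈ 558.0 + 5.5678*I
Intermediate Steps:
a(C) = 25
B(z) = z + z²
c(Q) = 6*Q (c(Q) = 3*(2*Q) = 6*Q)
w = -31 (w = 11 - 6*(1 + 6) = 11 - 6*7 = 11 - 1*42 = 11 - 42 = -31)
√(a(-3) - 56) + c(-3)*w = √(25 - 56) + (6*(-3))*(-31) = √(-31) - 18*(-31) = I*√31 + 558 = 558 + I*√31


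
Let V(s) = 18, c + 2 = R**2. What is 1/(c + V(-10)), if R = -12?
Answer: 1/160 ≈ 0.0062500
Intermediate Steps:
c = 142 (c = -2 + (-12)**2 = -2 + 144 = 142)
1/(c + V(-10)) = 1/(142 + 18) = 1/160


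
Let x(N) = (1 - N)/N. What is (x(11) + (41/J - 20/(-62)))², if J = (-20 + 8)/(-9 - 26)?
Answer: 237105694225/16744464 ≈ 14160.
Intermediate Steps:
J = 12/35 (J = -12/(-35) = -12*(-1/35) = 12/35 ≈ 0.34286)
x(N) = (1 - N)/N
(x(11) + (41/J - 20/(-62)))² = ((1 - 1*11)/11 + (41/(12/35) - 20/(-62)))² = ((1 - 11)/11 + (41*(35/12) - 20*(-1/62)))² = ((1/11)*(-10) + (1435/12 + 10/31))² = (-10/11 + 44605/372)² = (486935/4092)² = 237105694225/16744464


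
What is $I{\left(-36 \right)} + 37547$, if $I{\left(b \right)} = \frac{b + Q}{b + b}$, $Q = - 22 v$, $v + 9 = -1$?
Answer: $\frac{337900}{9} \approx 37544.0$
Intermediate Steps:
$v = -10$ ($v = -9 - 1 = -10$)
$Q = 220$ ($Q = \left(-22\right) \left(-10\right) = 220$)
$I{\left(b \right)} = \frac{220 + b}{2 b}$ ($I{\left(b \right)} = \frac{b + 220}{b + b} = \frac{220 + b}{2 b}$)
$I{\left(-36 \right)} + 37547 = \frac{220 - 36}{2 \left(-36\right)} + 37547 = \frac{1}{2} \left(- \frac{1}{36}\right) 184 + 37547 = - \frac{23}{9} + 37547 = \frac{337900}{9}$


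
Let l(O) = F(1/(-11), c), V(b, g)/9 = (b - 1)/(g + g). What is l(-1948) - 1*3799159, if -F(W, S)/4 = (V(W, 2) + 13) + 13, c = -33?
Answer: -41791785/11 ≈ -3.7993e+6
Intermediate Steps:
V(b, g) = 9*(-1 + b)/(2*g) (V(b, g) = 9*((b - 1)/(g + g)) = 9*((-1 + b)/((2*g))) = 9*((-1 + b)*(1/(2*g))) = 9*((-1 + b)/(2*g)) = 9*(-1 + b)/(2*g))
F(W, S) = -95 - 9*W (F(W, S) = -4*(((9/2)*(-1 + W)/2 + 13) + 13) = -4*(((9/2)*(½)*(-1 + W) + 13) + 13) = -4*(((-9/4 + 9*W/4) + 13) + 13) = -4*((43/4 + 9*W/4) + 13) = -4*(95/4 + 9*W/4) = -95 - 9*W)
l(O) = -1036/11 (l(O) = -95 - 9/(-11) = -95 - 9*(-1/11) = -95 + 9/11 = -1036/11)
l(-1948) - 1*3799159 = -1036/11 - 1*3799159 = -1036/11 - 3799159 = -41791785/11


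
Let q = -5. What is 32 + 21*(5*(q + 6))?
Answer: 137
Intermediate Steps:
32 + 21*(5*(q + 6)) = 32 + 21*(5*(-5 + 6)) = 32 + 21*(5*1) = 32 + 21*5 = 32 + 105 = 137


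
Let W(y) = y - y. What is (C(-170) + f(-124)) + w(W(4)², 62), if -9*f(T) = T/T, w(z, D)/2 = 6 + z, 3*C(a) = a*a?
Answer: 86807/9 ≈ 9645.2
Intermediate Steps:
W(y) = 0
C(a) = a²/3 (C(a) = (a*a)/3 = a²/3)
w(z, D) = 12 + 2*z (w(z, D) = 2*(6 + z) = 12 + 2*z)
f(T) = -⅑ (f(T) = -T/(9*T) = -⅑*1 = -⅑)
(C(-170) + f(-124)) + w(W(4)², 62) = ((⅓)*(-170)² - ⅑) + (12 + 2*0²) = ((⅓)*28900 - ⅑) + (12 + 2*0) = (28900/3 - ⅑) + (12 + 0) = 86699/9 + 12 = 86807/9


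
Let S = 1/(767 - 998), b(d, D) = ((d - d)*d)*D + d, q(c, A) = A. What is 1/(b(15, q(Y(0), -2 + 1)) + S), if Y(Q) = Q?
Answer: 231/3464 ≈ 0.066686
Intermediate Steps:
b(d, D) = d (b(d, D) = (0*d)*D + d = 0*D + d = 0 + d = d)
S = -1/231 (S = 1/(-231) = -1/231 ≈ -0.0043290)
1/(b(15, q(Y(0), -2 + 1)) + S) = 1/(15 - 1/231) = 1/(3464/231) = 231/3464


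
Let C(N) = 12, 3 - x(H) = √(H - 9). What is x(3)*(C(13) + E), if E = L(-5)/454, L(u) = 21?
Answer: 16407/454 - 5469*I*√6/454 ≈ 36.139 - 29.507*I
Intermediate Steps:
x(H) = 3 - √(-9 + H) (x(H) = 3 - √(H - 9) = 3 - √(-9 + H))
E = 21/454 ≈ 0.046256
x(3)*(C(13) + E) = (3 - √(-9 + 3))*(12 + 21/454) = (3 - √(-6))*(5469/454) = (3 - I*√6)*(5469/454) = 16407/454 - 5469*I*√6/454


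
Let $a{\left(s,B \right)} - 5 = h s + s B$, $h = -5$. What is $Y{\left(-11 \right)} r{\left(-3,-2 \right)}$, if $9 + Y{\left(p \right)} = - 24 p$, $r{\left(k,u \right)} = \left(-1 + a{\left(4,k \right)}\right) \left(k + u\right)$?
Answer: $35700$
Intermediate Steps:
$a{\left(s,B \right)} = 5 - 5 s + B s$ ($a{\left(s,B \right)} = 5 + \left(- 5 s + s B\right) = 5 + \left(- 5 s + B s\right) = 5 - 5 s + B s$)
$r{\left(k,u \right)} = \left(-16 + 4 k\right) \left(k + u\right)$ ($r{\left(k,u \right)} = \left(-1 + \left(5 - 20 + k 4\right)\right) \left(k + u\right) = \left(-1 + \left(5 - 20 + 4 k\right)\right) \left(k + u\right) = \left(-1 + \left(-15 + 4 k\right)\right) \left(k + u\right) = \left(-16 + 4 k\right) \left(k + u\right)$)
$Y{\left(p \right)} = -9 - 24 p$
$Y{\left(-11 \right)} r{\left(-3,-2 \right)} = \left(-9 - -264\right) \left(\left(-16\right) \left(-3\right) - -32 + 4 \left(-3\right)^{2} + 4 \left(-3\right) \left(-2\right)\right) = \left(-9 + 264\right) \left(48 + 32 + 4 \cdot 9 + 24\right) = 255 \left(48 + 32 + 36 + 24\right) = 255 \cdot 140 = 35700$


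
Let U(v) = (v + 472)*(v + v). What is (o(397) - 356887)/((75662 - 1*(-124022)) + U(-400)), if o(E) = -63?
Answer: -178475/71042 ≈ -2.5122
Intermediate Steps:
U(v) = 2*v*(472 + v) (U(v) = (472 + v)*(2*v) = 2*v*(472 + v))
(o(397) - 356887)/((75662 - 1*(-124022)) + U(-400)) = (-63 - 356887)/((75662 - 1*(-124022)) + 2*(-400)*(472 - 400)) = -356950/((75662 + 124022) + 2*(-400)*72) = -356950/(199684 - 57600) = -356950/142084 = -356950*1/142084 = -178475/71042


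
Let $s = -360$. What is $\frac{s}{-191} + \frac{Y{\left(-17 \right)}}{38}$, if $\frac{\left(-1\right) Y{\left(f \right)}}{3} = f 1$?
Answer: $\frac{23421}{7258} \approx 3.2269$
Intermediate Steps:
$Y{\left(f \right)} = - 3 f$ ($Y{\left(f \right)} = - 3 f 1 = - 3 f$)
$\frac{s}{-191} + \frac{Y{\left(-17 \right)}}{38} = - \frac{360}{-191} + \frac{\left(-3\right) \left(-17\right)}{38} = \left(-360\right) \left(- \frac{1}{191}\right) + 51 \cdot \frac{1}{38} = \frac{360}{191} + \frac{51}{38} = \frac{23421}{7258}$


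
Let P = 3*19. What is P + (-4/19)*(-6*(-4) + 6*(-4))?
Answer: 57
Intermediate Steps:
P = 57
P + (-4/19)*(-6*(-4) + 6*(-4)) = 57 + (-4/19)*(-6*(-4) + 6*(-4)) = 57 + (-4*1/19)*(24 - 24) = 57 - 4/19*0 = 57 + 0 = 57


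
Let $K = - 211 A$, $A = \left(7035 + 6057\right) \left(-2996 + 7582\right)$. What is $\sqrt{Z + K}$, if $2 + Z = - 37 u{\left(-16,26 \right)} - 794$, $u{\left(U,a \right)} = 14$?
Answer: $i \sqrt{12668422746} \approx 1.1255 \cdot 10^{5} i$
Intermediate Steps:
$A = 60039912$ ($A = 13092 \cdot 4586 = 60039912$)
$K = -12668421432$ ($K = \left(-211\right) 60039912 = -12668421432$)
$Z = -1314$ ($Z = -2 - 1312 = -1314$)
$\sqrt{Z + K} = \sqrt{-1314 - 12668421432} = \sqrt{-12668422746} = i \sqrt{12668422746}$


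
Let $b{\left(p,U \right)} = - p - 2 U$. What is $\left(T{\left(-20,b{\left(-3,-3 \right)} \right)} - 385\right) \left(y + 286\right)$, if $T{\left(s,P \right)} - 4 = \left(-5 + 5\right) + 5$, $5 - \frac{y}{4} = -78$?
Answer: $-232368$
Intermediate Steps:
$y = 332$ ($y = 20 - -312 = 20 + 312 = 332$)
$T{\left(s,P \right)} = 9$ ($T{\left(s,P \right)} = 4 + \left(\left(-5 + 5\right) + 5\right) = 4 + \left(0 + 5\right) = 4 + 5 = 9$)
$\left(T{\left(-20,b{\left(-3,-3 \right)} \right)} - 385\right) \left(y + 286\right) = \left(9 - 385\right) \left(332 + 286\right) = \left(-376\right) 618 = -232368$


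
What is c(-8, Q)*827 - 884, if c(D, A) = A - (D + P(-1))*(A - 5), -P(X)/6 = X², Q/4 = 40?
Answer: 1926026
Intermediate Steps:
Q = 160 (Q = 4*40 = 160)
P(X) = -6*X²
c(D, A) = A - (-6 + D)*(-5 + A) (c(D, A) = A - (D - 6*(-1)²)*(A - 5) = A - (D - 6*1)*(-5 + A) = A - (D - 6)*(-5 + A) = A - (-6 + D)*(-5 + A))
c(-8, Q)*827 - 884 = (-30 + 5*(-8) + 7*160 - 1*160*(-8))*827 - 884 = (-30 - 40 + 1120 + 1280)*827 - 884 = 2330*827 - 884 = 1926910 - 884 = 1926026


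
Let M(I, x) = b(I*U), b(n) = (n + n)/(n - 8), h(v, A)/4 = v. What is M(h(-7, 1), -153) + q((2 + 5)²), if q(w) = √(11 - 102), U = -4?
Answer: 28/13 + I*√91 ≈ 2.1538 + 9.5394*I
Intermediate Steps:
h(v, A) = 4*v
q(w) = I*√91 (q(w) = √(-91) = I*√91)
b(n) = 2*n/(-8 + n) (b(n) = (2*n)/(-8 + n) = 2*n/(-8 + n))
M(I, x) = -8*I/(-8 - 4*I) (M(I, x) = 2*(I*(-4))/(-8 + I*(-4)) = 2*(-4*I)/(-8 - 4*I) = -8*I/(-8 - 4*I))
M(h(-7, 1), -153) + q((2 + 5)²) = 2*(4*(-7))/(2 + 4*(-7)) + I*√91 = 2*(-28)/(2 - 28) + I*√91 = 2*(-28)/(-26) + I*√91 = 2*(-28)*(-1/26) + I*√91 = 28/13 + I*√91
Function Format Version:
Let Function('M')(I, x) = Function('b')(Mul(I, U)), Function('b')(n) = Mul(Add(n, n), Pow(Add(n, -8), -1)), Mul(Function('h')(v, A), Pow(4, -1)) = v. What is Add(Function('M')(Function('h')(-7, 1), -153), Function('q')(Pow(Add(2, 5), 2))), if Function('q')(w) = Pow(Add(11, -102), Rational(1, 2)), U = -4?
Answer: Add(Rational(28, 13), Mul(I, Pow(91, Rational(1, 2)))) ≈ Add(2.1538, Mul(9.5394, I))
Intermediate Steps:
Function('h')(v, A) = Mul(4, v)
Function('q')(w) = Mul(I, Pow(91, Rational(1, 2))) (Function('q')(w) = Pow(-91, Rational(1, 2)) = Mul(I, Pow(91, Rational(1, 2))))
Function('b')(n) = Mul(2, n, Pow(Add(-8, n), -1)) (Function('b')(n) = Mul(Mul(2, n), Pow(Add(-8, n), -1)) = Mul(2, n, Pow(Add(-8, n), -1)))
Function('M')(I, x) = Mul(-8, I, Pow(Add(-8, Mul(-4, I)), -1)) (Function('M')(I, x) = Mul(2, Mul(I, -4), Pow(Add(-8, Mul(I, -4)), -1)) = Mul(2, Mul(-4, I), Pow(Add(-8, Mul(-4, I)), -1)) = Mul(-8, I, Pow(Add(-8, Mul(-4, I)), -1)))
Add(Function('M')(Function('h')(-7, 1), -153), Function('q')(Pow(Add(2, 5), 2))) = Add(Mul(2, Mul(4, -7), Pow(Add(2, Mul(4, -7)), -1)), Mul(I, Pow(91, Rational(1, 2)))) = Add(Mul(2, -28, Pow(Add(2, -28), -1)), Mul(I, Pow(91, Rational(1, 2)))) = Add(Mul(2, -28, Pow(-26, -1)), Mul(I, Pow(91, Rational(1, 2)))) = Add(Mul(2, -28, Rational(-1, 26)), Mul(I, Pow(91, Rational(1, 2)))) = Add(Rational(28, 13), Mul(I, Pow(91, Rational(1, 2))))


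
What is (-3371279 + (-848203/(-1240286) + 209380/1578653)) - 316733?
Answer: -20002926917154537/5423770678 ≈ -3.6880e+6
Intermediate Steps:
(-3371279 + (-848203/(-1240286) + 209380/1578653)) - 316733 = (-3371279 + (-848203*(-1/1240286) + 209380*(1/1578653))) - 316733 = (-3371279 + (848203/1240286 + 580/4373)) - 316733 = (-3371279 + 4428557599/5423770678) - 316733 = -18285039758999563/5423770678 - 316733 = -20002926917154537/5423770678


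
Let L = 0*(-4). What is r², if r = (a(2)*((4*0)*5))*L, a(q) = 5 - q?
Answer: 0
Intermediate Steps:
L = 0
r = 0 (r = ((5 - 1*2)*((4*0)*5))*0 = ((5 - 2)*(0*5))*0 = (3*0)*0 = 0*0 = 0)
r² = 0² = 0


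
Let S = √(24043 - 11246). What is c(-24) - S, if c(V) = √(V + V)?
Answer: -√12797 + 4*I*√3 ≈ -113.12 + 6.9282*I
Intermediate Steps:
S = √12797 ≈ 113.12
c(V) = √2*√V (c(V) = √(2*V) = √2*√V)
c(-24) - S = √2*√(-24) - √12797 = √2*(2*I*√6) - √12797 = 4*I*√3 - √12797 = -√12797 + 4*I*√3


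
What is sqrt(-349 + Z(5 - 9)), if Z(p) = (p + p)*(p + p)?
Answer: I*sqrt(285) ≈ 16.882*I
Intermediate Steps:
Z(p) = 4*p**2 (Z(p) = (2*p)*(2*p) = 4*p**2)
sqrt(-349 + Z(5 - 9)) = sqrt(-349 + 4*(5 - 9)**2) = sqrt(-349 + 4*(-4)**2) = sqrt(-349 + 4*16) = sqrt(-349 + 64) = sqrt(-285) = I*sqrt(285)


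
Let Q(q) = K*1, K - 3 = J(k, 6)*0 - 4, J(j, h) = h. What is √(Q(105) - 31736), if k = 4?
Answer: I*√31737 ≈ 178.15*I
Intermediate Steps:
K = -1 (K = 3 + (6*0 - 4) = 3 + (0 - 4) = 3 - 4 = -1)
Q(q) = -1 (Q(q) = -1*1 = -1)
√(Q(105) - 31736) = √(-1 - 31736) = √(-31737) = I*√31737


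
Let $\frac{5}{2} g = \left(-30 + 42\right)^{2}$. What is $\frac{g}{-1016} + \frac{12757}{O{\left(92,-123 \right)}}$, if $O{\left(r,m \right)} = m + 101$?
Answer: $- \frac{8101487}{13970} \approx -579.92$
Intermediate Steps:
$g = \frac{288}{5}$ ($g = \frac{2 \left(-30 + 42\right)^{2}}{5} = \frac{2 \cdot 12^{2}}{5} = \frac{2}{5} \cdot 144 = \frac{288}{5} \approx 57.6$)
$O{\left(r,m \right)} = 101 + m$
$\frac{g}{-1016} + \frac{12757}{O{\left(92,-123 \right)}} = \frac{288}{5 \left(-1016\right)} + \frac{12757}{101 - 123} = \frac{288}{5} \left(- \frac{1}{1016}\right) + \frac{12757}{-22} = - \frac{36}{635} + 12757 \left(- \frac{1}{22}\right) = - \frac{36}{635} - \frac{12757}{22} = - \frac{8101487}{13970}$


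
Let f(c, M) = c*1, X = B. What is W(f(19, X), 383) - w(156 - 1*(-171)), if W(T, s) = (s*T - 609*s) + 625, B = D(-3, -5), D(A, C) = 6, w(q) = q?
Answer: -225672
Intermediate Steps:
B = 6
X = 6
f(c, M) = c
W(T, s) = 625 - 609*s + T*s (W(T, s) = (T*s - 609*s) + 625 = (-609*s + T*s) + 625 = 625 - 609*s + T*s)
W(f(19, X), 383) - w(156 - 1*(-171)) = (625 - 609*383 + 19*383) - (156 - 1*(-171)) = (625 - 233247 + 7277) - (156 + 171) = -225345 - 1*327 = -225345 - 327 = -225672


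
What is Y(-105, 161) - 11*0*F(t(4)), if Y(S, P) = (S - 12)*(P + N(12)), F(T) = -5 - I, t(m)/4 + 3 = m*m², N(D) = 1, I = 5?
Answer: -18954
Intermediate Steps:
t(m) = -12 + 4*m³ (t(m) = -12 + 4*(m*m²) = -12 + 4*m³)
F(T) = -10 (F(T) = -5 - 1*5 = -5 - 5 = -10)
Y(S, P) = (1 + P)*(-12 + S) (Y(S, P) = (S - 12)*(P + 1) = (-12 + S)*(1 + P) = (1 + P)*(-12 + S))
Y(-105, 161) - 11*0*F(t(4)) = (-12 - 105 - 12*161 + 161*(-105)) - 11*0*(-10) = (-12 - 105 - 1932 - 16905) - 0*(-10) = -18954 - 1*0 = -18954 + 0 = -18954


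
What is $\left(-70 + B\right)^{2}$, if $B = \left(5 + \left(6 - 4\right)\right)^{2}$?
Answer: $441$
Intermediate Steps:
$B = 49$ ($B = \left(5 + \left(6 - 4\right)\right)^{2} = \left(5 + 2\right)^{2} = 7^{2} = 49$)
$\left(-70 + B\right)^{2} = \left(-70 + 49\right)^{2} = \left(-21\right)^{2} = 441$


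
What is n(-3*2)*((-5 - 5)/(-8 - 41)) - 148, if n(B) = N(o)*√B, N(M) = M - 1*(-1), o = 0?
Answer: -148 + 10*I*√6/49 ≈ -148.0 + 0.4999*I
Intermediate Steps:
N(M) = 1 + M (N(M) = M + 1 = 1 + M)
n(B) = √B (n(B) = (1 + 0)*√B = 1*√B = √B)
n(-3*2)*((-5 - 5)/(-8 - 41)) - 148 = √(-3*2)*((-5 - 5)/(-8 - 41)) - 148 = √(-6)*(-10/(-49)) - 148 = (I*√6)*(-10*(-1/49)) - 148 = (I*√6)*(10/49) - 148 = 10*I*√6/49 - 148 = -148 + 10*I*√6/49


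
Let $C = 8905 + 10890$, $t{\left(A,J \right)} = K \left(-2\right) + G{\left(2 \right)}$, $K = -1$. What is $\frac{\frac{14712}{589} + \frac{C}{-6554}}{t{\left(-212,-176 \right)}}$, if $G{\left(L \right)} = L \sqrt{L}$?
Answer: $- \frac{84763193}{7720612} + \frac{84763193 \sqrt{2}}{7720612} \approx 4.5476$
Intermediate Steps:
$G{\left(L \right)} = L^{\frac{3}{2}}$
$t{\left(A,J \right)} = 2 + 2 \sqrt{2}$ ($t{\left(A,J \right)} = \left(-1\right) \left(-2\right) + 2^{\frac{3}{2}} = 2 + 2 \sqrt{2}$)
$C = 19795$
$\frac{\frac{14712}{589} + \frac{C}{-6554}}{t{\left(-212,-176 \right)}} = \frac{\frac{14712}{589} + \frac{19795}{-6554}}{2 + 2 \sqrt{2}} = \frac{14712 \cdot \frac{1}{589} + 19795 \left(- \frac{1}{6554}\right)}{2 + 2 \sqrt{2}} = \frac{\frac{14712}{589} - \frac{19795}{6554}}{2 + 2 \sqrt{2}} = \frac{84763193}{3860306 \left(2 + 2 \sqrt{2}\right)}$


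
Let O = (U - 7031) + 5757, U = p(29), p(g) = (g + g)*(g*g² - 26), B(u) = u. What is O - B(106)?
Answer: 1411674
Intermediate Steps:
p(g) = 2*g*(-26 + g³) (p(g) = (2*g)*(g³ - 26) = (2*g)*(-26 + g³) = 2*g*(-26 + g³))
U = 1413054 (U = 2*29*(-26 + 29³) = 2*29*(-26 + 24389) = 2*29*24363 = 1413054)
O = 1411780 (O = (1413054 - 7031) + 5757 = 1406023 + 5757 = 1411780)
O - B(106) = 1411780 - 1*106 = 1411780 - 106 = 1411674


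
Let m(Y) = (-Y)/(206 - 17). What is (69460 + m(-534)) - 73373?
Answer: -246341/63 ≈ -3910.2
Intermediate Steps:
m(Y) = -Y/189
(69460 + m(-534)) - 73373 = (69460 - 1/189*(-534)) - 73373 = (69460 + 178/63) - 73373 = 4376158/63 - 73373 = -246341/63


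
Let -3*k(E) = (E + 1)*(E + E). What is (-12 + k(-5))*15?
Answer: -380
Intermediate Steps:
k(E) = -2*E*(1 + E)/3 (k(E) = -(E + 1)*(E + E)/3 = -(1 + E)*2*E/3 = -2*E*(1 + E)/3)
(-12 + k(-5))*15 = (-12 - 2/3*(-5)*(1 - 5))*15 = (-12 - 2/3*(-5)*(-4))*15 = (-12 - 40/3)*15 = -76/3*15 = -380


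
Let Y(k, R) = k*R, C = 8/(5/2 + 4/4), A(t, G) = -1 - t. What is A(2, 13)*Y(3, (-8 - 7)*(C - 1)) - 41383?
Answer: -288466/7 ≈ -41209.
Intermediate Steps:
C = 16/7 (C = 8/(5*(½) + 4*(¼)) = 8/(5/2 + 1) = 8/(7/2) = 8*(2/7) = 16/7 ≈ 2.2857)
Y(k, R) = R*k
A(2, 13)*Y(3, (-8 - 7)*(C - 1)) - 41383 = (-1 - 1*2)*(((-8 - 7)*(16/7 - 1))*3) - 41383 = (-1 - 2)*(-15*9/7*3) - 41383 = -(-405)*3/7 - 41383 = -3*(-405/7) - 41383 = 1215/7 - 41383 = -288466/7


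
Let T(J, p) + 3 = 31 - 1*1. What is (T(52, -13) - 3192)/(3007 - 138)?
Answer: -3165/2869 ≈ -1.1032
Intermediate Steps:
T(J, p) = 27 (T(J, p) = -3 + (31 - 1*1) = -3 + (31 - 1) = -3 + 30 = 27)
(T(52, -13) - 3192)/(3007 - 138) = (27 - 3192)/(3007 - 138) = -3165/2869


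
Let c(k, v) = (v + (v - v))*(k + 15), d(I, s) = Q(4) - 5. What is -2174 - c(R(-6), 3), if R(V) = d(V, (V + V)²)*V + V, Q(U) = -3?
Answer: -2345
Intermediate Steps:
d(I, s) = -8 (d(I, s) = -3 - 5 = -8)
R(V) = -7*V (R(V) = -8*V + V = -7*V)
c(k, v) = v*(15 + k) (c(k, v) = (v + 0)*(15 + k) = v*(15 + k))
-2174 - c(R(-6), 3) = -2174 - 3*(15 - 7*(-6)) = -2174 - 3*(15 + 42) = -2174 - 3*57 = -2174 - 1*171 = -2174 - 171 = -2345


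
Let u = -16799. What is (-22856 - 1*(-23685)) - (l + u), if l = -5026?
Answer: 22654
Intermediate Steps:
(-22856 - 1*(-23685)) - (l + u) = (-22856 - 1*(-23685)) - (-5026 - 16799) = (-22856 + 23685) - 1*(-21825) = 829 + 21825 = 22654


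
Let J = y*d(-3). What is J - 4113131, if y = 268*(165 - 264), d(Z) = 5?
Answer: -4245791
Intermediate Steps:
y = -26532 (y = 268*(-99) = -26532)
J = -132660 (J = -26532*5 = -132660)
J - 4113131 = -132660 - 4113131 = -4245791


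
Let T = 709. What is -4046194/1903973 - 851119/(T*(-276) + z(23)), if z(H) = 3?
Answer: 828744307673/372571340613 ≈ 2.2244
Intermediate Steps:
-4046194/1903973 - 851119/(T*(-276) + z(23)) = -4046194/1903973 - 851119/(709*(-276) + 3) = -4046194*1/1903973 - 851119/(-195684 + 3) = -4046194/1903973 - 851119/(-195681) = -4046194/1903973 - 851119*(-1/195681) = -4046194/1903973 + 851119/195681 = 828744307673/372571340613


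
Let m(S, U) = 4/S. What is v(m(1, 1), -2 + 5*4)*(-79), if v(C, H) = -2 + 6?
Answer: -316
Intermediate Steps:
v(C, H) = 4
v(m(1, 1), -2 + 5*4)*(-79) = 4*(-79) = -316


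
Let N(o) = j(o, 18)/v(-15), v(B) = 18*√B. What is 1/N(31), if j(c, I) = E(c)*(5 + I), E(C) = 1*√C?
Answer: 18*I*√465/713 ≈ 0.54439*I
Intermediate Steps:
E(C) = √C
j(c, I) = √c*(5 + I)
N(o) = -23*I*√15*√o/270 (N(o) = (√o*(5 + 18))/((18*√(-15))) = (√o*23)/((18*(I*√15))) = (23*√o)/((18*I*√15)) = (23*√o)*(-I*√15/270) = -23*I*√15*√o/270)
1/N(31) = 1/(-23*I*√15*√31/270) = 1/(-23*I*√465/270) = 18*I*√465/713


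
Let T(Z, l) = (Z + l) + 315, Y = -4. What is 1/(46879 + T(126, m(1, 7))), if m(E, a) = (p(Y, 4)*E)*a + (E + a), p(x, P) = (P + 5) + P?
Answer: 1/47419 ≈ 2.1089e-5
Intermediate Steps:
p(x, P) = 5 + 2*P (p(x, P) = (5 + P) + P = 5 + 2*P)
m(E, a) = E + a + 13*E*a (m(E, a) = ((5 + 2*4)*E)*a + (E + a) = ((5 + 8)*E)*a + (E + a) = (13*E)*a + (E + a) = 13*E*a + (E + a) = E + a + 13*E*a)
T(Z, l) = 315 + Z + l
1/(46879 + T(126, m(1, 7))) = 1/(46879 + (315 + 126 + (1 + 7 + 13*1*7))) = 1/(46879 + (315 + 126 + (1 + 7 + 91))) = 1/(46879 + (315 + 126 + 99)) = 1/(46879 + 540) = 1/47419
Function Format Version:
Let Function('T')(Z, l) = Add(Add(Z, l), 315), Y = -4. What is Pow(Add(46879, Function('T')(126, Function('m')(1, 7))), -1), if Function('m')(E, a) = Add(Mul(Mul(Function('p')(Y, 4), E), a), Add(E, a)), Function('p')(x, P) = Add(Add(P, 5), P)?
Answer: Rational(1, 47419) ≈ 2.1089e-5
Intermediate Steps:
Function('p')(x, P) = Add(5, Mul(2, P)) (Function('p')(x, P) = Add(Add(5, P), P) = Add(5, Mul(2, P)))
Function('m')(E, a) = Add(E, a, Mul(13, E, a)) (Function('m')(E, a) = Add(Mul(Mul(Add(5, Mul(2, 4)), E), a), Add(E, a)) = Add(Mul(Mul(Add(5, 8), E), a), Add(E, a)) = Add(Mul(Mul(13, E), a), Add(E, a)) = Add(Mul(13, E, a), Add(E, a)) = Add(E, a, Mul(13, E, a)))
Function('T')(Z, l) = Add(315, Z, l)
Pow(Add(46879, Function('T')(126, Function('m')(1, 7))), -1) = Pow(Add(46879, Add(315, 126, Add(1, 7, Mul(13, 1, 7)))), -1) = Pow(Add(46879, Add(315, 126, Add(1, 7, 91))), -1) = Pow(Add(46879, Add(315, 126, 99)), -1) = Pow(Add(46879, 540), -1) = Pow(47419, -1) = Rational(1, 47419)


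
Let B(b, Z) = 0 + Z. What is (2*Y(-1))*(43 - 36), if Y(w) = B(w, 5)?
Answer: 70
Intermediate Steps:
B(b, Z) = Z
Y(w) = 5
(2*Y(-1))*(43 - 36) = (2*5)*(43 - 36) = 10*7 = 70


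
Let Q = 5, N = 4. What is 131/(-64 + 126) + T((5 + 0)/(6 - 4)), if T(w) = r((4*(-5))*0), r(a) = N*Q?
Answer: 1371/62 ≈ 22.113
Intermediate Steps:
r(a) = 20 (r(a) = 4*5 = 20)
T(w) = 20
131/(-64 + 126) + T((5 + 0)/(6 - 4)) = 131/(-64 + 126) + 20 = 131/62 + 20 = 1371/62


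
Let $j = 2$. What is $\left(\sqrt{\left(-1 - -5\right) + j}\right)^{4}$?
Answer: $36$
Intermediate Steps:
$\left(\sqrt{\left(-1 - -5\right) + j}\right)^{4} = \left(\sqrt{\left(-1 - -5\right) + 2}\right)^{4} = \left(\sqrt{\left(-1 + 5\right) + 2}\right)^{4} = \left(\sqrt{4 + 2}\right)^{4} = \left(\sqrt{6}\right)^{4} = 36$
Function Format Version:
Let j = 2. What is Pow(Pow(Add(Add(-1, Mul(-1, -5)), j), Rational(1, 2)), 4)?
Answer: 36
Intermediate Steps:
Pow(Pow(Add(Add(-1, Mul(-1, -5)), j), Rational(1, 2)), 4) = Pow(Pow(Add(Add(-1, Mul(-1, -5)), 2), Rational(1, 2)), 4) = Pow(Pow(Add(Add(-1, 5), 2), Rational(1, 2)), 4) = Pow(Pow(Add(4, 2), Rational(1, 2)), 4) = Pow(Pow(6, Rational(1, 2)), 4) = 36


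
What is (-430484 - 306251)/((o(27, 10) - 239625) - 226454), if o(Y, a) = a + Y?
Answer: 736735/466042 ≈ 1.5808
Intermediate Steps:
o(Y, a) = Y + a
(-430484 - 306251)/((o(27, 10) - 239625) - 226454) = (-430484 - 306251)/(((27 + 10) - 239625) - 226454) = -736735/((37 - 239625) - 226454) = -736735/(-239588 - 226454) = -736735/(-466042) = -736735*(-1/466042) = 736735/466042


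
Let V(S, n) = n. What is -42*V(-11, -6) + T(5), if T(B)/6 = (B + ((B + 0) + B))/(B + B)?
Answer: 261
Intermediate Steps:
T(B) = 9 (T(B) = 6*((B + ((B + 0) + B))/(B + B)) = 6*((B + (B + B))/((2*B))) = 6*((B + 2*B)*(1/(2*B))) = 6*((3*B)*(1/(2*B))) = 6*(3/2) = 9)
-42*V(-11, -6) + T(5) = -42*(-6) + 9 = 252 + 9 = 261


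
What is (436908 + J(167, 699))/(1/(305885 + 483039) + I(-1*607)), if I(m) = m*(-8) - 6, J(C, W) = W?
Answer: 345238664868/3826281401 ≈ 90.228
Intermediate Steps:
I(m) = -6 - 8*m (I(m) = -8*m - 6 = -6 - 8*m)
(436908 + J(167, 699))/(1/(305885 + 483039) + I(-1*607)) = (436908 + 699)/(1/(305885 + 483039) + (-6 - (-8)*607)) = 437607/(1/788924 + (-6 - 8*(-607))) = 437607/(1/788924 + (-6 + 4856)) = 437607/(1/788924 + 4850) = 437607/(3826281401/788924) = 437607*(788924/3826281401) = 345238664868/3826281401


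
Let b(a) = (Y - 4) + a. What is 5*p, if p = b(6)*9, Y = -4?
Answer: -90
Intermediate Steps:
b(a) = -8 + a (b(a) = (-4 - 4) + a = -8 + a)
p = -18 (p = (-8 + 6)*9 = -2*9 = -18)
5*p = 5*(-18) = -90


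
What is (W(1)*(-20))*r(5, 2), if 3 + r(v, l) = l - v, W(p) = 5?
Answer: 600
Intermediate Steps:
r(v, l) = -3 + l - v (r(v, l) = -3 + (l - v) = -3 + l - v)
(W(1)*(-20))*r(5, 2) = (5*(-20))*(-3 + 2 - 1*5) = -100*(-3 + 2 - 5) = -100*(-6) = 600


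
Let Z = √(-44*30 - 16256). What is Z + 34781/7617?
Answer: 34781/7617 + 26*I*√26 ≈ 4.5662 + 132.57*I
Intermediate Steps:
Z = 26*I*√26 (Z = √(-1320 - 16256) = √(-17576) = 26*I*√26 ≈ 132.57*I)
Z + 34781/7617 = 26*I*√26 + 34781/7617 = 34781/7617 + 26*I*√26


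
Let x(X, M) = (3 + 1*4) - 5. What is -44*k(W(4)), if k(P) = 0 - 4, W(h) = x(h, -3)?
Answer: 176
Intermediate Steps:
x(X, M) = 2 (x(X, M) = (3 + 4) - 5 = 7 - 5 = 2)
W(h) = 2
k(P) = -4
-44*k(W(4)) = -44*(-4) = 176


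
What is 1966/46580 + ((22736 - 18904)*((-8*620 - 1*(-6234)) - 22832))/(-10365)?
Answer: 128266870069/16093390 ≈ 7970.2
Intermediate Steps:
1966/46580 + ((22736 - 18904)*((-8*620 - 1*(-6234)) - 22832))/(-10365) = 1966*(1/46580) + (3832*((-4960 + 6234) - 22832))*(-1/10365) = 983/23290 + (3832*(1274 - 22832))*(-1/10365) = 983/23290 + (3832*(-21558))*(-1/10365) = 983/23290 - 82610256*(-1/10365) = 983/23290 + 27536752/3455 = 128266870069/16093390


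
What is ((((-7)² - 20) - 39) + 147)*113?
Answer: 15481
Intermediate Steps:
((((-7)² - 20) - 39) + 147)*113 = (((49 - 20) - 39) + 147)*113 = ((29 - 39) + 147)*113 = (-10 + 147)*113 = 137*113 = 15481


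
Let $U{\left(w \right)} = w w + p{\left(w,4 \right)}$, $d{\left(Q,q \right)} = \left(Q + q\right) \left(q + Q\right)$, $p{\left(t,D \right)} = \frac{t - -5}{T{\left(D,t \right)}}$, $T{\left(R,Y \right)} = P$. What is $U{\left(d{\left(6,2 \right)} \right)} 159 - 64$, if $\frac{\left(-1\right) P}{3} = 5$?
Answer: $\frac{3252343}{5} \approx 6.5047 \cdot 10^{5}$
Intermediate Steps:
$P = -15$ ($P = \left(-3\right) 5 = -15$)
$T{\left(R,Y \right)} = -15$
$p{\left(t,D \right)} = - \frac{1}{3} - \frac{t}{15}$ ($p{\left(t,D \right)} = \frac{t - -5}{-15} = \left(t + 5\right) \left(- \frac{1}{15}\right) = \left(5 + t\right) \left(- \frac{1}{15}\right) = - \frac{1}{3} - \frac{t}{15}$)
$d{\left(Q,q \right)} = \left(Q + q\right)^{2}$ ($d{\left(Q,q \right)} = \left(Q + q\right) \left(Q + q\right) = \left(Q + q\right)^{2}$)
$U{\left(w \right)} = - \frac{1}{3} + w^{2} - \frac{w}{15}$ ($U{\left(w \right)} = w w - \left(\frac{1}{3} + \frac{w}{15}\right) = w^{2} - \left(\frac{1}{3} + \frac{w}{15}\right) = - \frac{1}{3} + w^{2} - \frac{w}{15}$)
$U{\left(d{\left(6,2 \right)} \right)} 159 - 64 = \left(- \frac{1}{3} + \left(\left(6 + 2\right)^{2}\right)^{2} - \frac{\left(6 + 2\right)^{2}}{15}\right) 159 - 64 = \left(- \frac{1}{3} + \left(8^{2}\right)^{2} - \frac{8^{2}}{15}\right) 159 - 64 = \left(- \frac{1}{3} + 64^{2} - \frac{64}{15}\right) 159 - 64 = \left(- \frac{1}{3} + 4096 - \frac{64}{15}\right) 159 - 64 = \frac{20457}{5} \cdot 159 - 64 = \frac{3252663}{5} - 64 = \frac{3252343}{5}$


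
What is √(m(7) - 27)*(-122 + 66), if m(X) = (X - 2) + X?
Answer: -56*I*√15 ≈ -216.89*I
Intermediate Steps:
m(X) = -2 + 2*X (m(X) = (-2 + X) + X = -2 + 2*X)
√(m(7) - 27)*(-122 + 66) = √((-2 + 2*7) - 27)*(-122 + 66) = √((-2 + 14) - 27)*(-56) = √(12 - 27)*(-56) = √(-15)*(-56) = (I*√15)*(-56) = -56*I*√15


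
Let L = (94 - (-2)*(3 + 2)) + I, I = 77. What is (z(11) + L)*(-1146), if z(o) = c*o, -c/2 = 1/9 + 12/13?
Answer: -7072730/39 ≈ -1.8135e+5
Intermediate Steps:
c = -242/117 (c = -2*(1/9 + 12/13) = -2*(1*(⅑) + 12*(1/13)) = -2*(⅑ + 12/13) = -2*121/117 = -242/117 ≈ -2.0684)
z(o) = -242*o/117
L = 181 (L = (94 - (-2)*(3 + 2)) + 77 = (94 - (-2)*5) + 77 = (94 - 1*(-10)) + 77 = (94 + 10) + 77 = 104 + 77 = 181)
(z(11) + L)*(-1146) = (-242/117*11 + 181)*(-1146) = (-2662/117 + 181)*(-1146) = (18515/117)*(-1146) = -7072730/39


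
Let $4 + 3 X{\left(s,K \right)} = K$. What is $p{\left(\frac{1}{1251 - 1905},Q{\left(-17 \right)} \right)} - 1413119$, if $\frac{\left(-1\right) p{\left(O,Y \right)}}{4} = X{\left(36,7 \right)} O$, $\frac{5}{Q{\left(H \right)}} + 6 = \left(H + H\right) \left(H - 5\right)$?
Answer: $- \frac{462089911}{327} \approx -1.4131 \cdot 10^{6}$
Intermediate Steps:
$X{\left(s,K \right)} = - \frac{4}{3} + \frac{K}{3}$
$Q{\left(H \right)} = \frac{5}{-6 + 2 H \left(-5 + H\right)}$ ($Q{\left(H \right)} = \frac{5}{-6 + \left(H + H\right) \left(H - 5\right)} = \frac{5}{-6 + 2 H \left(-5 + H\right)}$)
$p{\left(O,Y \right)} = - 4 O$ ($p{\left(O,Y \right)} = - 4 \left(- \frac{4}{3} + \frac{1}{3} \cdot 7\right) O = - 4 \left(- \frac{4}{3} + \frac{7}{3}\right) O = - 4 \cdot 1 O = - 4 O$)
$p{\left(\frac{1}{1251 - 1905},Q{\left(-17 \right)} \right)} - 1413119 = - \frac{4}{1251 - 1905} - 1413119 = - \frac{4}{-654} - 1413119 = \left(-4\right) \left(- \frac{1}{654}\right) - 1413119 = \frac{2}{327} - 1413119 = - \frac{462089911}{327}$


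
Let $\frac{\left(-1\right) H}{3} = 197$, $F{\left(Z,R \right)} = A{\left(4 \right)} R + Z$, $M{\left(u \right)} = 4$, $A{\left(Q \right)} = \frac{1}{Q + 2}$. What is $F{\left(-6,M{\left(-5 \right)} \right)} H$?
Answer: $3152$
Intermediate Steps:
$A{\left(Q \right)} = \frac{1}{2 + Q}$
$F{\left(Z,R \right)} = Z + \frac{R}{6}$ ($F{\left(Z,R \right)} = \frac{R}{2 + 4} + Z = \frac{R}{6} + Z = Z + \frac{R}{6}$)
$H = -591$ ($H = \left(-3\right) 197 = -591$)
$F{\left(-6,M{\left(-5 \right)} \right)} H = \left(-6 + \frac{1}{6} \cdot 4\right) \left(-591\right) = \left(-6 + \frac{2}{3}\right) \left(-591\right) = \left(- \frac{16}{3}\right) \left(-591\right) = 3152$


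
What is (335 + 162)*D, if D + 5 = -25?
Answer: -14910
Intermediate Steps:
D = -30 (D = -5 - 25 = -30)
(335 + 162)*D = (335 + 162)*(-30) = 497*(-30) = -14910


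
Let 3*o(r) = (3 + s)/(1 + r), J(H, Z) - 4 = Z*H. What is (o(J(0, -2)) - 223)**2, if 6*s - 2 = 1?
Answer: 44662489/900 ≈ 49625.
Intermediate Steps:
s = 1/2 (s = 1/3 + (1/6)*1 = 1/3 + 1/6 = 1/2 ≈ 0.50000)
J(H, Z) = 4 + H*Z (J(H, Z) = 4 + Z*H = 4 + H*Z)
o(r) = 7/(6*(1 + r)) (o(r) = ((3 + 1/2)/(1 + r))/3 = (7/(2*(1 + r)))/3 = 7/(6*(1 + r)))
(o(J(0, -2)) - 223)**2 = (7/(6*(1 + (4 + 0*(-2)))) - 223)**2 = (7/(6*(1 + (4 + 0))) - 223)**2 = (7/(6*(1 + 4)) - 223)**2 = ((7/6)/5 - 223)**2 = ((7/6)*(1/5) - 223)**2 = (7/30 - 223)**2 = (-6683/30)**2 = 44662489/900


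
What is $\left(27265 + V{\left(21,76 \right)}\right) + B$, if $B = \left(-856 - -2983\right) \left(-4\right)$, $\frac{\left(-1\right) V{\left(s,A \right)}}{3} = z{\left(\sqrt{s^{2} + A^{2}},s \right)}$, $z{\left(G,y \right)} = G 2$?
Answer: $18757 - 6 \sqrt{6217} \approx 18284.0$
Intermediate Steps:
$z{\left(G,y \right)} = 2 G$
$V{\left(s,A \right)} = - 6 \sqrt{A^{2} + s^{2}}$ ($V{\left(s,A \right)} = - 3 \cdot 2 \sqrt{s^{2} + A^{2}} = - 3 \cdot 2 \sqrt{A^{2} + s^{2}} = - 6 \sqrt{A^{2} + s^{2}}$)
$B = -8508$ ($B = \left(-856 + 2983\right) \left(-4\right) = 2127 \left(-4\right) = -8508$)
$\left(27265 + V{\left(21,76 \right)}\right) + B = \left(27265 - 6 \sqrt{76^{2} + 21^{2}}\right) - 8508 = \left(27265 - 6 \sqrt{5776 + 441}\right) - 8508 = \left(27265 - 6 \sqrt{6217}\right) - 8508 = 18757 - 6 \sqrt{6217}$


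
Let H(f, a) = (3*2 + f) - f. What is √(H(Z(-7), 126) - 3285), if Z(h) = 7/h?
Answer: I*√3279 ≈ 57.263*I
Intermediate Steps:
H(f, a) = 6 (H(f, a) = (6 + f) - f = 6)
√(H(Z(-7), 126) - 3285) = √(6 - 3285) = √(-3279) = I*√3279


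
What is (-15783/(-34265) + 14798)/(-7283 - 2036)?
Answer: -507069253/319315535 ≈ -1.5880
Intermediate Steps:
(-15783/(-34265) + 14798)/(-7283 - 2036) = (-15783*(-1/34265) + 14798)/(-9319) = (15783/34265 + 14798)*(-1/9319) = (507069253/34265)*(-1/9319) = -507069253/319315535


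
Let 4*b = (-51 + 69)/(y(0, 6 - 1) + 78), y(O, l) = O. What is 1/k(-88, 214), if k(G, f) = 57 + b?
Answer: 52/2967 ≈ 0.017526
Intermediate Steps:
b = 3/52 (b = ((-51 + 69)/(0 + 78))/4 = (18/78)/4 = (18*(1/78))/4 = (1/4)*(3/13) = 3/52 ≈ 0.057692)
k(G, f) = 2967/52 (k(G, f) = 57 + 3/52 = 2967/52)
1/k(-88, 214) = 1/(2967/52) = 52/2967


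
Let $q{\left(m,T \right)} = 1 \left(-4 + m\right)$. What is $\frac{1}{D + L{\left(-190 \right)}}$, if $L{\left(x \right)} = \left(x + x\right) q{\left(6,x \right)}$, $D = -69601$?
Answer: $- \frac{1}{70361} \approx -1.4212 \cdot 10^{-5}$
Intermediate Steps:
$q{\left(m,T \right)} = -4 + m$
$L{\left(x \right)} = 4 x$ ($L{\left(x \right)} = \left(x + x\right) \left(-4 + 6\right) = 2 x 2 = 4 x$)
$\frac{1}{D + L{\left(-190 \right)}} = \frac{1}{-69601 + 4 \left(-190\right)} = \frac{1}{-69601 - 760} = \frac{1}{-70361} = - \frac{1}{70361}$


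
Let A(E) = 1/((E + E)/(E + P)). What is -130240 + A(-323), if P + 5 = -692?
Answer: -2474530/19 ≈ -1.3024e+5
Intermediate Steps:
P = -697 (P = -5 - 692 = -697)
A(E) = (-697 + E)/(2*E) (A(E) = 1/((E + E)/(E - 697)) = 1/((2*E)/(-697 + E)) = 1/(2*E/(-697 + E)) = (-697 + E)/(2*E))
-130240 + A(-323) = -130240 + (½)*(-697 - 323)/(-323) = -130240 + (½)*(-1/323)*(-1020) = -130240 + 30/19 = -2474530/19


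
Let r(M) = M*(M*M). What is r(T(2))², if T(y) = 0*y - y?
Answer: 64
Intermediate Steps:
T(y) = -y (T(y) = 0 - y = -y)
r(M) = M³ (r(M) = M*M² = M³)
r(T(2))² = ((-1*2)³)² = ((-2)³)² = (-8)² = 64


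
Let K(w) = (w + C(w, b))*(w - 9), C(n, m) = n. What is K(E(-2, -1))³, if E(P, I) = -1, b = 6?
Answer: 8000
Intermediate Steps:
K(w) = 2*w*(-9 + w) (K(w) = (w + w)*(w - 9) = (2*w)*(-9 + w) = 2*w*(-9 + w))
K(E(-2, -1))³ = (2*(-1)*(-9 - 1))³ = (2*(-1)*(-10))³ = 20³ = 8000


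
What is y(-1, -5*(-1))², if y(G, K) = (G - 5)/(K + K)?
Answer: 9/25 ≈ 0.36000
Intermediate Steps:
y(G, K) = (-5 + G)/(2*K) (y(G, K) = (-5 + G)/((2*K)) = (-5 + G)*(1/(2*K)) = (-5 + G)/(2*K))
y(-1, -5*(-1))² = ((-5 - 1)/(2*((-5*(-1)))))² = ((½)*(-6)/5)² = ((½)*(⅕)*(-6))² = (-⅗)² = 9/25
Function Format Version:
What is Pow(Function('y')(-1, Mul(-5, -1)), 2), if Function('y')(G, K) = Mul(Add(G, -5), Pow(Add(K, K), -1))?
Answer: Rational(9, 25) ≈ 0.36000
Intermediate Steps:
Function('y')(G, K) = Mul(Rational(1, 2), Pow(K, -1), Add(-5, G)) (Function('y')(G, K) = Mul(Add(-5, G), Pow(Mul(2, K), -1)) = Mul(Add(-5, G), Mul(Rational(1, 2), Pow(K, -1))) = Mul(Rational(1, 2), Pow(K, -1), Add(-5, G)))
Pow(Function('y')(-1, Mul(-5, -1)), 2) = Pow(Mul(Rational(1, 2), Pow(Mul(-5, -1), -1), Add(-5, -1)), 2) = Pow(Mul(Rational(1, 2), Pow(5, -1), -6), 2) = Pow(Mul(Rational(1, 2), Rational(1, 5), -6), 2) = Pow(Rational(-3, 5), 2) = Rational(9, 25)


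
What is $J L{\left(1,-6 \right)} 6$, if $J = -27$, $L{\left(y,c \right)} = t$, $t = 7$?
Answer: $-1134$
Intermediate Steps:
$L{\left(y,c \right)} = 7$
$J L{\left(1,-6 \right)} 6 = \left(-27\right) 7 \cdot 6 = \left(-189\right) 6 = -1134$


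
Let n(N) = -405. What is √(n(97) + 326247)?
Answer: √325842 ≈ 570.83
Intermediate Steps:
√(n(97) + 326247) = √(-405 + 326247) = √325842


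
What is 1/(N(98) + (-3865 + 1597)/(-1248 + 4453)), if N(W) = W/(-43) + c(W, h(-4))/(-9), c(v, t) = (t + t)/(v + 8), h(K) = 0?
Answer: -137815/411614 ≈ -0.33482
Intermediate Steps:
c(v, t) = 2*t/(8 + v) (c(v, t) = (2*t)/(8 + v) = 2*t/(8 + v))
N(W) = -W/43 (N(W) = W/(-43) + (2*0/(8 + W))/(-9) = W*(-1/43) + 0*(-⅑) = -W/43 + 0 = -W/43)
1/(N(98) + (-3865 + 1597)/(-1248 + 4453)) = 1/(-1/43*98 + (-3865 + 1597)/(-1248 + 4453)) = 1/(-98/43 - 2268/3205) = 1/(-411614/137815) = -137815/411614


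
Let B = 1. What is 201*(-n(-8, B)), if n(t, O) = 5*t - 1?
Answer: 8241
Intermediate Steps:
n(t, O) = -1 + 5*t
201*(-n(-8, B)) = 201*(-(-1 + 5*(-8))) = 201*(-(-1 - 40)) = 201*(-1*(-41)) = 201*41 = 8241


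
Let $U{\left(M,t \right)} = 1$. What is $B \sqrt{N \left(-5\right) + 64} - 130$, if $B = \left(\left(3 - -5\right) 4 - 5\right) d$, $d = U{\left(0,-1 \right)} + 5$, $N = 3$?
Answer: $1004$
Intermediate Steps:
$d = 6$ ($d = 1 + 5 = 6$)
$B = 162$ ($B = \left(\left(3 - -5\right) 4 - 5\right) 6 = \left(\left(3 + 5\right) 4 - 5\right) 6 = \left(8 \cdot 4 - 5\right) 6 = \left(32 - 5\right) 6 = 27 \cdot 6 = 162$)
$B \sqrt{N \left(-5\right) + 64} - 130 = 162 \sqrt{3 \left(-5\right) + 64} - 130 = 162 \sqrt{-15 + 64} - 130 = 162 \sqrt{49} - 130 = 162 \cdot 7 - 130 = 1134 - 130 = 1004$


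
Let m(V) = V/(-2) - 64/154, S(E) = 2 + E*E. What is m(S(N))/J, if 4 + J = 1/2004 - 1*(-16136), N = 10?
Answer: -7933836/2489296733 ≈ -0.0031872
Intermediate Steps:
J = 32328529/2004 (J = -4 + (1/2004 - 1*(-16136)) = -4 + (1/2004 + 16136) = -4 + 32336545/2004 = 32328529/2004 ≈ 16132.)
S(E) = 2 + E**2
m(V) = -32/77 - V/2 (m(V) = V*(-1/2) - 64*1/154 = -V/2 - 32/77 = -32/77 - V/2)
m(S(N))/J = (-32/77 - (2 + 10**2)/2)/(32328529/2004) = (-32/77 - (2 + 100)/2)*(2004/32328529) = (-32/77 - 1/2*102)*(2004/32328529) = (-32/77 - 51)*(2004/32328529) = -3959/77*2004/32328529 = -7933836/2489296733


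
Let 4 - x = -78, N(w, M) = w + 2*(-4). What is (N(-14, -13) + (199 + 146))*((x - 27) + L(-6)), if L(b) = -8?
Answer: 15181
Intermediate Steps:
N(w, M) = -8 + w (N(w, M) = w - 8 = -8 + w)
x = 82 (x = 4 - 1*(-78) = 4 + 78 = 82)
(N(-14, -13) + (199 + 146))*((x - 27) + L(-6)) = ((-8 - 14) + (199 + 146))*((82 - 27) - 8) = (-22 + 345)*(55 - 8) = 323*47 = 15181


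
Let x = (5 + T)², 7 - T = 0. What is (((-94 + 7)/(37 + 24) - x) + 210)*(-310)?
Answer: -1221090/61 ≈ -20018.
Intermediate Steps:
T = 7 (T = 7 - 1*0 = 7 + 0 = 7)
x = 144 (x = (5 + 7)² = 12² = 144)
(((-94 + 7)/(37 + 24) - x) + 210)*(-310) = (((-94 + 7)/(37 + 24) - 1*144) + 210)*(-310) = ((-87/61 - 144) + 210)*(-310) = (-8871/61 + 210)*(-310) = (3939/61)*(-310) = -1221090/61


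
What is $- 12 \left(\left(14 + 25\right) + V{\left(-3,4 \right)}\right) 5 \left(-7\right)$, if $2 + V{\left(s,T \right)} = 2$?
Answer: $16380$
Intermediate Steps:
$V{\left(s,T \right)} = 0$ ($V{\left(s,T \right)} = -2 + 2 = 0$)
$- 12 \left(\left(14 + 25\right) + V{\left(-3,4 \right)}\right) 5 \left(-7\right) = - 12 \left(\left(14 + 25\right) + 0\right) 5 \left(-7\right) = - 12 \left(39 + 0\right) \left(-35\right) = \left(-12\right) 39 \left(-35\right) = \left(-468\right) \left(-35\right) = 16380$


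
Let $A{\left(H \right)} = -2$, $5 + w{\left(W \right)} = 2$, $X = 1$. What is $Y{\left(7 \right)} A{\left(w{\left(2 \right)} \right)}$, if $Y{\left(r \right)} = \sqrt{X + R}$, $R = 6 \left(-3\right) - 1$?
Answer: $- 6 i \sqrt{2} \approx - 8.4853 i$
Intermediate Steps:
$w{\left(W \right)} = -3$ ($w{\left(W \right)} = -5 + 2 = -3$)
$R = -19$ ($R = -18 - 1 = -19$)
$Y{\left(r \right)} = 3 i \sqrt{2}$ ($Y{\left(r \right)} = \sqrt{1 - 19} = \sqrt{-18} = 3 i \sqrt{2}$)
$Y{\left(7 \right)} A{\left(w{\left(2 \right)} \right)} = 3 i \sqrt{2} \left(-2\right) = - 6 i \sqrt{2}$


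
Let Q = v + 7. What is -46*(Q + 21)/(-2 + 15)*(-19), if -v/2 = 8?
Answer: 10488/13 ≈ 806.77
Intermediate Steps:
v = -16 (v = -2*8 = -16)
Q = -9 (Q = -16 + 7 = -9)
-46*(Q + 21)/(-2 + 15)*(-19) = -46*(-9 + 21)/(-2 + 15)*(-19) = -552/13*(-19) = 10488/13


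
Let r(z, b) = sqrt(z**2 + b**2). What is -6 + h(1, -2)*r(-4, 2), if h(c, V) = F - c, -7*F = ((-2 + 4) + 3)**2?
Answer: -6 - 64*sqrt(5)/7 ≈ -26.444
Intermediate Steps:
F = -25/7 (F = -((-2 + 4) + 3)**2/7 = -(2 + 3)**2/7 = -1/7*5**2 = -1/7*25 = -25/7 ≈ -3.5714)
h(c, V) = -25/7 - c
r(z, b) = sqrt(b**2 + z**2)
-6 + h(1, -2)*r(-4, 2) = -6 + (-25/7 - 1*1)*sqrt(2**2 + (-4)**2) = -6 + (-25/7 - 1)*sqrt(4 + 16) = -6 - 64*sqrt(5)/7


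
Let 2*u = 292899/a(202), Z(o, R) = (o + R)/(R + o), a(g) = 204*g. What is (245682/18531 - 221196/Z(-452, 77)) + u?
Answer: -12510967161205/56564848 ≈ -2.2118e+5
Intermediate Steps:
Z(o, R) = 1 (Z(o, R) = (R + o)/(R + o) = 1)
u = 97633/27472 (u = (292899/((204*202)))/2 = (292899/41208)/2 = (292899*(1/41208))/2 = (½)*(97633/13736) = 97633/27472 ≈ 3.5539)
(245682/18531 - 221196/Z(-452, 77)) + u = (245682/18531 - 221196/1) + 97633/27472 = (245682*(1/18531) - 221196*1) + 97633/27472 = (27298/2059 - 221196) + 97633/27472 = -455415266/2059 + 97633/27472 = -12510967161205/56564848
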